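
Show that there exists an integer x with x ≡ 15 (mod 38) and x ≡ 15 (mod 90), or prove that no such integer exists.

x = 15

gcd(38, 90) = 2. A simultaneous solution exists iff 15 ≡ 15 (mod 2); here 15 mod 2 = 1 = 15 mod 2, so it does.
In fact x = 15 itself already satisfies 15 mod 90 = 15.
Check: 15 mod 38 = 15, 15 mod 90 = 15. ✓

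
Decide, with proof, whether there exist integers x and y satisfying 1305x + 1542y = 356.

There are no such integers.

gcd(1305, 1542) = 3, so every integer of the form 1305x + 1542y is a multiple of 3.
However 356 leaves remainder 2 on division by 3.
So the equation is unsolvable over ℤ.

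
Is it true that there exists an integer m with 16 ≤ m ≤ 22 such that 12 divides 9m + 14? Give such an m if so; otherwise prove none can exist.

The values of 9m + 14 for m = 16, 17, …, 22 are 158, 167, 176, 185, 194, 203, 212; reduced mod 12 these are 2, 11, 8, 5, 2, 11, 8.
The residue 0 does not occur, so no m in [16, 22] makes 9m + 14 a multiple of 12.

No such integer m in that range exists.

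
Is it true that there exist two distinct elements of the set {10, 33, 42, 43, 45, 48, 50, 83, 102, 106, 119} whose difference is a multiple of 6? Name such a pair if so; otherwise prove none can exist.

The pair (10, 106) works.

Reduce each element mod 6: 10↦4, 33↦3, 42↦0, 43↦1, 45↦3, 48↦0, 50↦2, 83↦5, 102↦0, 106↦4, 119↦5. The residue 4 repeats (at 10 and 106), and 106 − 10 = 96 = 16·6.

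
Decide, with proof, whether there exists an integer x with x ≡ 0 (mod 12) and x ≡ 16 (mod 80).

gcd(12, 80) = 4. A simultaneous solution exists iff 0 ≡ 16 (mod 4); here 0 mod 4 = 0 = 16 mod 4, so it does.
Write x = 0 + 12t. Then 12t ≡ 16 − 0 ≡ 16 (mod 80); dividing through by 4 gives 3t ≡ 4 (mod 20).
Since 3·7 = 21 = 1·20 + 1, the inverse of 3 mod 20 is 7.
Therefore t ≡ 7·4 = 28 ≡ 8 (mod 20).
Then x = 0 + 12·8 = 96.
Indeed 96 ≡ 0 (mod 12) and 96 ≡ 16 (mod 80).

x = 96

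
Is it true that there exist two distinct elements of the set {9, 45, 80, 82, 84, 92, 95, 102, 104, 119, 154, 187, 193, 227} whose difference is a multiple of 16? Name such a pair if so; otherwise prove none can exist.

Two integers differ by a multiple of 16 exactly when they have the same residue mod 16. The residues are 9↦9, 45↦13, 80↦0, 82↦2, 84↦4, 92↦12, 95↦15, 102↦6, 104↦8, 119↦7, 154↦10, 187↦11, 193↦1, 227↦3.
All 14 residues are distinct, so no two elements differ by a multiple of 16.

There is no such pair.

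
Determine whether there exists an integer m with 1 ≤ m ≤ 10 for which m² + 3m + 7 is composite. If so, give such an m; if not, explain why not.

m = 7

At m = 7: 7² + 3·7 + 7 = 77 = 7·11, which is composite.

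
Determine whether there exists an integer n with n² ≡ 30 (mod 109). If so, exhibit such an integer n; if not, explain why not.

Apply Euler's criterion with the prime 109: 30 is a quadratic residue iff 30^54 ≡ 1 (mod 109), and a non-residue iff it is ≡ −1.
Repeated squaring mod 109: 30^2 = 900 ≡ 28; 30^4 ≡ 28² = 784 ≡ 21; 30^8 ≡ 21² = 441 ≡ 5; 30^16 ≡ 5² = 25 ≡ 25; 30^32 ≡ 25² = 625 ≡ 80.
Since 54 = 32 + 16 + 4 + 2, 30^54 ≡ 80 · 25 · 21 · 28; multiplying out mod 109: 80·25 = 2000 ≡ 38, then 38·21 = 798 ≡ 35, then 35·28 = 980 ≡ 108. Thus 30^54 ≡ 108 ≡ −1 (mod 109).
The value −1 means 30 is a non-residue modulo 109, so n² ≡ 30 (mod 109) is impossible.

No such integer exists.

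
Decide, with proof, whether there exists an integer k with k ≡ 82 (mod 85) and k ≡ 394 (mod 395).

gcd(85, 395) = 5. If k ≡ 82 (mod 85) and k ≡ 394 (mod 395), then k ≡ 82 (mod 5) and k ≡ 394 (mod 5).
However 82 ≡ 2 and 394 ≡ 4 (mod 5), and 2 ≠ 4.
Therefore no such k exists.

There is no such integer.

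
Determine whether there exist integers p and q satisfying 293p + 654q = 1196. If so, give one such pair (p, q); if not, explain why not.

293 and 654 are coprime, so 293p + 654q ranges over all of ℤ.
Run the Euclidean algorithm on 654 and 293: 654 = 2·293 + 68, 293 = 4·68 + 21, 68 = 3·21 + 5, 21 = 4·5 + 1, 5 = 5·1 + 0.
Unwinding: 1 = 21 − 4·5 = 21 − 4·(68 − 3·21) = −4·68 + 13·21 = −4·68 + 13·(293 − 4·68) = 13·293 − 56·68 = 13·293 − 56·(654 − 2·293) = −56·654 + 125·293, i.e. 293·125 + 654·(-56) = 1.
Multiplying through by 1196: p = 125·1196 = 149500, q = (-56)·1196 = -66976 is a solution.
Subtracting 228·654 from p and adding 228·293 to q gives the tidier solution (388, -172).
Check: 293·388 + 654·(-172) = 113684 − 112488 = 1196. ✓

p = 388, q = -172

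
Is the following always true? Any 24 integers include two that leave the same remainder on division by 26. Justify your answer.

Consider the 24 integers 53, 54, …, 76. They lie in distinct residue classes modulo 26, since 24 ≤ 26.
So no two of them leave the same remainder on division by 26; the claim fails for this set.

No; for instance {53, 54, 55, 56, 57, 58, 59, 60, 61, 62, 63, 64, 65, 66, 67, 68, 69, 70, 71, 72, 73, 74, 75, 76} is a counterexample.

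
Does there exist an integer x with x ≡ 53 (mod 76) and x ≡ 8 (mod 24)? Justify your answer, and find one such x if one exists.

No, no such integer exists.

Both moduli are multiples of 4 = gcd(76, 24), so any solution would satisfy x ≡ 53 and x ≡ 8 modulo 4 simultaneously.
These are incompatible: 53 − 8 = 45 is not divisible by 4.
So no integer satisfies both congruences.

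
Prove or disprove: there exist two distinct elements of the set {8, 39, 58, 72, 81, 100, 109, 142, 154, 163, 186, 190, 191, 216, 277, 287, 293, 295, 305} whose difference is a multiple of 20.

Reduce each element modulo 20: 8↦8, 39↦19, 58↦18, 72↦12, 81↦1, 100↦0, 109↦9, 142↦2, 154↦14, 163↦3, 186↦6, 190↦10, 191↦11, 216↦16, 277↦17, 287↦7, 293↦13, 295↦15, 305↦5.
No residue repeats among the 19 elements, so no pair has difference ≡ 0 (mod 20).

No, no such pair exists.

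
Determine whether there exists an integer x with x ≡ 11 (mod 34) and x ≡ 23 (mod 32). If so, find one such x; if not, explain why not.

gcd(34, 32) = 2. A simultaneous solution exists iff 11 ≡ 23 (mod 2); here 11 mod 2 = 1 = 23 mod 2, so it does.
The integers ≡ 11 (mod 34) are 11, 45, 79, 113, 147, 181, 215, …; their remainders mod 32 are 11, 13, 15, 17, 19, 21, 23, so x = 215 is the first that is ≡ 23 (mod 32).
Verify: 215 = 6·34 + 11 and 215 = 6·32 + 23. ✓

x = 215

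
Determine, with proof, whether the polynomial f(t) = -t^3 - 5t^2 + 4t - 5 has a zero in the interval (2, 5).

No such root exists.

The endpoint values f(2) = -25 and f(5) = -235 are both negative. Claim: f(t) < 0 for every t in (2, 5).
Substitute t = 2 + u, where 0 < u < 3 on the interval. Expanding, f(2 + u) = -u^3 - 11u^2 - 28u - 25.
All 4 nonzero coefficients of this polynomial in u are negative; hence for u > 0 the value is a sum of negative terms (the constant -25 among them).
Therefore f(t) < 0 throughout (2, 5), and f has no zero there.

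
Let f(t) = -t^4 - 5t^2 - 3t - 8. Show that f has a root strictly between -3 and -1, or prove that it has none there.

f(-3) = -125 and f(-1) = -11, both negative, so a sign-change argument is unavailable; we show f keeps this sign on the whole interval.
Substitute t = -1 − u, where 0 < u < 2 on the interval. Expanding, f(-1 − u) = -u^4 - 4u^3 - 11u^2 - 11u - 11.
The nonzero coefficients here are all negative, so for u > 0 every term is negative (or zero), and the constant term -11 is strictly negative.
Therefore f(t) < 0 throughout (-3, -1), and f has no zero there.

No.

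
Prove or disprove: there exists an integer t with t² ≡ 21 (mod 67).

t = 50 works: 50² = 2500, and 2500 − 21 = 2479 = 37·67.

t = 50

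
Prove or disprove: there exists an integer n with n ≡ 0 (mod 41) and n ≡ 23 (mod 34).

n = 533

Since 41 and 34 share no common factor, CRT says the pair of congruences has a solution (unique mod 1394).
Any solution of the first congruence is n = 0 + 41t; substituting into the second, 41t ≡ 23 − 0 ≡ 23 (mod 34).
41 ≡ 7 (mod 34), so this reads 7t ≡ 23 (mod 34). To invert 7 modulo 34: 34 = 4·7 + 6, 7 = 1·6 + 1, 6 = 6·1 + 0, and unwinding, 1 = 7 − 1·6 = 7 − (34 − 4·7) = −34 + 5·7. Thus 7⁻¹ ≡ 5 (mod 34).
Multiplying by 5: t ≡ 5·23 = 115 ≡ 13 (mod 34).
With t = 13: n = 0 + 41·13 = 533.
Verify: 533 = 13·41 + 0 and 533 = 15·34 + 23. ✓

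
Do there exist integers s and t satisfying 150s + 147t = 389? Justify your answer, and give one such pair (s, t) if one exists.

Both 150 and 147 are divisible by gcd(150, 147) = 3, hence so is any combination 150s + 147t.
However 389 leaves remainder 2 on division by 3.
Therefore 150s + 147t = 389 has no solution in integers.

There are no such integers.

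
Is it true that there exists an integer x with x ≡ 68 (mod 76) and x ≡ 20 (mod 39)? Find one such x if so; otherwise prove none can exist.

x = 1892

Since 76 and 39 share no common factor, CRT says the pair of congruences has a solution (unique mod 2964).
Any solution of the first congruence is x = 68 + 76t; substituting into the second, 76t ≡ 20 − 68 ≡ 30 (mod 39).
76 ≡ 37 (mod 39), so this reads 37t ≡ 30 (mod 39). Invert 37 mod 39 by the Euclidean algorithm: 39 = 1·37 + 2, 37 = 18·2 + 1, 2 = 2·1 + 0; back-substituting, 1 = 37 − 18·2 = 37 − 18·(39 − 1·37) = −18·39 + 19·37. Hence 37·19 ≡ 1, so 37⁻¹ ≡ 19 (mod 39).
Multiplying by 19: t ≡ 19·30 = 570 ≡ 24 (mod 39).
With t = 24: x = 68 + 76·24 = 1892.
Check: 1892 mod 76 = 68, 1892 mod 39 = 20. ✓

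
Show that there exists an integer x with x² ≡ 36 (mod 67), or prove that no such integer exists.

x = 6

Take x = 6. Then 6² = 36, and since 0 ≤ 36 < 67 this is already reduced: 6² ≡ 36 (mod 67).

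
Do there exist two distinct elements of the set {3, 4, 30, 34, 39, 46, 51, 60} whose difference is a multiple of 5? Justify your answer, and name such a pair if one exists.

4 mod 5 = 4 and 34 mod 5 = 4, so 34 − 4 = 30 = 6·5.

4 and 34 are such a pair.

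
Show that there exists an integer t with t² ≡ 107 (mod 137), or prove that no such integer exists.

Take t = 92. Then 92² = 8464 = 61·137 + 107, so 92² ≡ 107 (mod 137).

t = 92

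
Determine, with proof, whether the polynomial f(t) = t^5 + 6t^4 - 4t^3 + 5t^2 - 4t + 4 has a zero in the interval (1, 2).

f(1) = 8 and f(2) = 112, both positive, so a sign-change argument is unavailable; we show f keeps this sign on the whole interval.
Shift to the endpoint 1: with t = 1 + u (0 < u < 1), one computes f(1 + u) = u^5 + 11u^4 + 30u^3 + 39u^2 + 23u + 8.
The nonzero coefficients here are all positive, so for u > 0 every term is positive (or zero), and the constant term 8 is strictly positive.
Therefore f(t) > 0 throughout (1, 2), and f has no zero there.

No such root exists.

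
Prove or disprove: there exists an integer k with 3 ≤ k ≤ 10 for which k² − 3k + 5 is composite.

k = 10

At k = 10: 10² − 3·10 + 5 = 75 = 3·25, which is composite.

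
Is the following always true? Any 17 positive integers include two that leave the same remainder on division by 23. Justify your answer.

No, the set {18, 19, 20, 21, 22, 23, 24, 25, 26, 27, 28, 29, 30, 31, 32, 33, 34} is a counterexample.

Try 17 consecutive integers, 18, 19, …, 34. Their remainders mod 23 are 18, 19, 20, 21, 22, 0, 1, 2, 3, 4, 5, 6, 7, 8, 9, 10, 11 — pairwise different, as any 17 ≤ 23 consecutive integers have distinct residues.
So no two of them leave the same remainder on division by 23; the claim fails for this set.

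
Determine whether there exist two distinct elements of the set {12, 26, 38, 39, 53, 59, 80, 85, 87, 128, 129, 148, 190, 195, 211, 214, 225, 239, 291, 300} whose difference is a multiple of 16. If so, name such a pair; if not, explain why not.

Reduce each element mod 16: 12↦12, 26↦10, 38↦6, 39↦7, 53↦5, 59↦11, 80↦0, 85↦5, 87↦7, 128↦0, 129↦1, 148↦4, 190↦14, 195↦3, 211↦3, 214↦6, 225↦1, 239↦15, 291↦3, 300↦12. The residue 12 repeats (at 12 and 300), and 300 − 12 = 288 = 18·16.

Yes: 12 and 300.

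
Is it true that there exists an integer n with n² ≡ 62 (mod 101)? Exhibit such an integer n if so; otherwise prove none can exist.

No such integer exists.

101 is prime, so by Euler's criterion 62 is a square mod 101 iff 62^((101−1)/2) = 62^50 ≡ 1 (mod 101).
Squaring successively (mod 101): 62^2 = 3844 ≡ 6; 62^4 ≡ 6² = 36 ≡ 36; 62^8 ≡ 36² = 1296 ≡ 84; 62^16 ≡ 84² = 7056 ≡ 87; 62^32 ≡ 87² = 7569 ≡ 95.
Since 50 = 32 + 16 + 2, 62^50 ≡ 95 · 87 · 6; multiplying out mod 101: 95·87 = 8265 ≡ 84, then 84·6 = 504 ≡ 100. Thus 62^50 ≡ 100 ≡ −1 (mod 101).
The value −1 means 62 is a non-residue modulo 101, so n² ≡ 62 (mod 101) is impossible.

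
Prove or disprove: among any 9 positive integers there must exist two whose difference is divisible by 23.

Consider the 9 integers 19, 20, …, 27. They lie in distinct residue classes modulo 23, since 9 ≤ 23.
Any two of them differ by at most 8 < 23 and by at least 1, so no difference is a multiple of 23.

No, the set {19, 20, 21, 22, 23, 24, 25, 26, 27} is a counterexample.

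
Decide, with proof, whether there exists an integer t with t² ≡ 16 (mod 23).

Take t = 4. Then 4² = 16, and since 0 ≤ 16 < 23 this is already reduced: 4² ≡ 16 (mod 23).

t = 4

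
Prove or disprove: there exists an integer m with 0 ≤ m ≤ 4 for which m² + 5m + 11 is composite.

m = 2

At m = 2: 2² + 5·2 + 11 = 25 = 5·5, which is composite.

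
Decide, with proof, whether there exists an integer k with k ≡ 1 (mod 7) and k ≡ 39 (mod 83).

k = 288

Since 7 and 83 share no common factor, CRT says the pair of congruences has a solution (unique mod 581).
Write k = 1 + 7t and require 1 + 7t ≡ 39 (mod 83), i.e. 7t ≡ 38 (mod 83).
To invert 7 modulo 83: 83 = 11·7 + 6, 7 = 1·6 + 1, 6 = 6·1 + 0, and unwinding, 1 = 7 − 1·6 = 7 − (83 − 11·7) = −83 + 12·7. Thus 7⁻¹ ≡ 12 (mod 83).
Therefore t ≡ 12·38 = 456 ≡ 41 (mod 83).
Taking t = 41 gives k = 1 + 7·41 = 288.
Indeed 288 ≡ 1 (mod 7) and 288 ≡ 39 (mod 83).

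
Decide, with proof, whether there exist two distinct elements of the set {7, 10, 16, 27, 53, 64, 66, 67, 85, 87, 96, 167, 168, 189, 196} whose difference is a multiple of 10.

Reduce each element mod 10: 7↦7, 10↦0, 16↦6, 27↦7, 53↦3, 64↦4, 66↦6, 67↦7, 85↦5, 87↦7, 96↦6, 167↦7, 168↦8, 189↦9, 196↦6. The residue 7 repeats (at 7 and 27), and 27 − 7 = 20 = 2·10.

7 and 27 are such a pair.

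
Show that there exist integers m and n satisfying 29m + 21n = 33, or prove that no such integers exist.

Since gcd(29, 21) = 1, every integer is an integer combination of 29 and 21.
Euclidean algorithm: 29 = 1·21 + 8, 21 = 2·8 + 5, 8 = 1·5 + 3, 5 = 1·3 + 2, 3 = 1·2 + 1, 2 = 2·1 + 0.
Back-substituting, 1 = 3 − 1·2 = 3 − (5 − 1·3) = −5 + 2·3 = −5 + 2·(8 − 1·5) = 2·8 − 3·5 = 2·8 − 3·(21 − 2·8) = −3·21 + 8·8 = −3·21 + 8·(29 − 1·21) = 8·29 − 11·21; that is, 29·8 + 21·(-11) = 1.
Multiplying through by 33: m = 8·33 = 264, n = (-11)·33 = -363 is a solution.
The general solution is m = 264 + 21k, n = -363 − 29k; taking k = -12 gives the smaller pair m = 12, n = -15.
Indeed 29·12 + 21·(-15) = 348 − 315 = 33.

m = 12, n = -15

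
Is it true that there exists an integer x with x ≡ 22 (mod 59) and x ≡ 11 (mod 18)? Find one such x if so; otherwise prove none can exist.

gcd(59, 18) = 1, so the Chinese Remainder Theorem guarantees exactly one residue class mod 1062 satisfying both.
Write x = 22 + 59t and require 22 + 59t ≡ 11 (mod 18), i.e. 59t ≡ 7 (mod 18).
59 ≡ 5 (mod 18), so this reads 5t ≡ 7 (mod 18). Note 5·11 = 55 ≡ 1 (mod 18) (as 55 − 1 = 3·18), so 5⁻¹ ≡ 11.
Therefore t ≡ 11·7 = 77 ≡ 5 (mod 18).
Taking t = 5 gives x = 22 + 59·5 = 317.
Indeed 317 ≡ 22 (mod 59) and 317 ≡ 11 (mod 18).

x = 317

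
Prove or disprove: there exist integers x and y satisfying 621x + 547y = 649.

x = 164, y = -185

Since gcd(621, 547) = 1, every integer is an integer combination of 621 and 547.
Run the Euclidean algorithm on 621 and 547: 621 = 1·547 + 74, 547 = 7·74 + 29, 74 = 2·29 + 16, 29 = 1·16 + 13, 16 = 1·13 + 3, 13 = 4·3 + 1, 3 = 3·1 + 0.
Back-substituting, 1 = 13 − 4·3 = 13 − 4·(16 − 1·13) = −4·16 + 5·13 = −4·16 + 5·(29 − 1·16) = 5·29 − 9·16 = 5·29 − 9·(74 − 2·29) = −9·74 + 23·29 = −9·74 + 23·(547 − 7·74) = 23·547 − 170·74 = 23·547 − 170·(621 − 1·547) = −170·621 + 193·547; that is, 621·(-170) + 547·193 = 1.
Multiplying through by 649: x = (-170)·649 = -110330, y = 193·649 = 125257 is a solution.
Shifting by a multiple of (547, −621) keeps it a solution: x = -110330 + 202·547 = 164, y = 125257 − 202·621 = -185.
Indeed 621·164 + 547·(-185) = 101844 − 101195 = 649.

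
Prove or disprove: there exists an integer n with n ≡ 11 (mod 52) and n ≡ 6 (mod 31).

n = 843

The moduli 52 and 31 are coprime, so by the Chinese Remainder Theorem a unique solution modulo 1612 exists.
Write n = 11 + 52t and require 11 + 52t ≡ 6 (mod 31), i.e. 52t ≡ 26 (mod 31).
52 ≡ 21 (mod 31), so this reads 21t ≡ 26 (mod 31). To invert 21 modulo 31: 31 = 1·21 + 10, 21 = 2·10 + 1, 10 = 10·1 + 0, and unwinding, 1 = 21 − 2·10 = 21 − 2·(31 − 1·21) = −2·31 + 3·21. Thus 21⁻¹ ≡ 3 (mod 31).
Therefore t ≡ 3·26 = 78 ≡ 16 (mod 31).
With t = 16: n = 11 + 52·16 = 843.
Check: 843 mod 52 = 11, 843 mod 31 = 6. ✓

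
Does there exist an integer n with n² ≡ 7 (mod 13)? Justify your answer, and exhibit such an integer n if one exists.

There is no such integer.

Squares mod 13 repeat after n = 6 (as (−n)² = n²); for n = 0..6 they are 0, 1, 4, 9, 3, 12, 10.
The set of squares mod 13 is therefore {0, 1, 3, 4, 9, 10, 12}, which does not contain 7.
Therefore n² ≡ 7 (mod 13) has no solution.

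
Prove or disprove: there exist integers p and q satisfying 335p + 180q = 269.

Both 335 and 180 are divisible by gcd(335, 180) = 5, hence so is any combination 335p + 180q.
However 269 leaves remainder 4 on division by 5.
So the equation is unsolvable over ℤ.

No such integers exist.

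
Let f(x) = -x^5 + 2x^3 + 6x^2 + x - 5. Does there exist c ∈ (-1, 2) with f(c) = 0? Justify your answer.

Yes, such a c exists.

f(-1) = -1 and f(2) = 5, which have opposite signs.
f is continuous everywhere (it is a polynomial), in particular on [-1, 2].
So by the Intermediate Value Theorem there is a c strictly between -1 and 2 with f(c) = 0.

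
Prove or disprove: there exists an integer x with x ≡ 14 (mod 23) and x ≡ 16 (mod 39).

x = 796

Since 23 and 39 share no common factor, CRT says the pair of congruences has a solution (unique mod 897).
Any solution of the first congruence is x = 14 + 23t; substituting into the second, 23t ≡ 16 − 14 ≡ 2 (mod 39).
To invert 23 modulo 39: 39 = 1·23 + 16, 23 = 1·16 + 7, 16 = 2·7 + 2, 7 = 3·2 + 1, 2 = 2·1 + 0, and unwinding, 1 = 7 − 3·2 = 7 − 3·(16 − 2·7) = −3·16 + 7·7 = −3·16 + 7·(23 − 1·16) = 7·23 − 10·16 = 7·23 − 10·(39 − 1·23) = −10·39 + 17·23. Thus 23⁻¹ ≡ 17 (mod 39).
Therefore t ≡ 17·2 = 34 (mod 39).
With t = 34: x = 14 + 23·34 = 796.
Verify: 796 = 34·23 + 14 and 796 = 20·39 + 16. ✓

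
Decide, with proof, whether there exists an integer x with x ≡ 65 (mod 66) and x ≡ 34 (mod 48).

There is no such integer.

Both moduli are multiples of 6 = gcd(66, 48), so any solution would satisfy x ≡ 65 and x ≡ 34 modulo 6 simultaneously.
But 65 mod 6 = 5 while 34 mod 6 = 4, a contradiction.
Therefore no such x exists.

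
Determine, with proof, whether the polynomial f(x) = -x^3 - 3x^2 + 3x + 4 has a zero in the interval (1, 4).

f(1) = 3 and f(4) = -96, which have opposite signs.
Since f is a polynomial it is continuous on [1, 4].
By the Intermediate Value Theorem f must vanish at some point of (1, 4).

Yes, f has a root in the interval.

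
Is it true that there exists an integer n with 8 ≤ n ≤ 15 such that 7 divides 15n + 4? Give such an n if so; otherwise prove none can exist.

n = 10

n = 10 works, since 15·10 + 4 = 154 = 22·7.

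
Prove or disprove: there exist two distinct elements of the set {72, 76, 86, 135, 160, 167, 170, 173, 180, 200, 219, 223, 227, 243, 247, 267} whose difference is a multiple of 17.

Residues mod 17: 72↦4, 76↦8, 86↦1, 135↦16, 160↦7, 167↦14, 170↦0, 173↦3, 180↦10, 200↦13, 219↦15, 223↦2, 227↦6, 243↦5, 247↦9, 267↦12.
These 16 residues are pairwise different, hence no difference of two elements is divisible by 17.

No, no such pair exists.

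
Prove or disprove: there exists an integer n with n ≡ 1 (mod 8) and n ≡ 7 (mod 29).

n = 65

The moduli 8 and 29 are coprime, so by the Chinese Remainder Theorem a unique solution modulo 232 exists.
Write n = 1 + 8t and require 1 + 8t ≡ 7 (mod 29), i.e. 8t ≡ 6 (mod 29).
Note 8·11 = 88 ≡ 1 (mod 29) (as 88 − 1 = 3·29), so 8⁻¹ ≡ 11.
Multiplying by 11: t ≡ 11·6 = 66 ≡ 8 (mod 29).
With t = 8: n = 1 + 8·8 = 65.
Verify: 65 = 8·8 + 1 and 65 = 2·29 + 7. ✓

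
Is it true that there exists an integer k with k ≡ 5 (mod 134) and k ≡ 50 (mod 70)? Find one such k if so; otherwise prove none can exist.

No such integer exists.

Reduce both congruences modulo 2, which divides 134 and 70: they say k ≡ 5 (mod 2) and k ≡ 50 (mod 2).
However 5 ≡ 1 and 50 ≡ 0 (mod 2), and 1 ≠ 0.
Hence the system has no solution.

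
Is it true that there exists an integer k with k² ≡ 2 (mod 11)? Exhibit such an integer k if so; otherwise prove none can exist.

Computing k² mod 11 for k = 0, 1, …, 5 (enough, by the symmetry k ↦ 11 − k) gives 0, 1, 4, 9, 5, 3.
The set of squares mod 11 is therefore {0, 1, 3, 4, 5, 9}, which does not contain 2.
Hence no integer k has k² ≡ 2 (mod 11).

No, no such integer exists.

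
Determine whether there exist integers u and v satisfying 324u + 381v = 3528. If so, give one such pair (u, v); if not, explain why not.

u = 25, v = -12

Every value of 324u + 381v is a multiple of gcd(324, 381) = 3; since 3 ∣ 3528, solutions exist.
Dividing through by 3 reduces the equation to 108u + 127v = 1176.
Euclidean algorithm: 127 = 1·108 + 19, 108 = 5·19 + 13, 19 = 1·13 + 6, 13 = 2·6 + 1, 6 = 6·1 + 0.
Unwinding: 1 = 13 − 2·6 = 13 − 2·(19 − 1·13) = −2·19 + 3·13 = −2·19 + 3·(108 − 5·19) = 3·108 − 17·19 = 3·108 − 17·(127 − 1·108) = −17·127 + 20·108, i.e. 108·20 + 127·(-17) = 1.
Multiplying through by 1176: u = 20·1176 = 23520, v = (-17)·1176 = -19992 is a solution.
The general solution is u = 23520 + 127k, v = -19992 − 108k; taking k = -185 gives the smaller pair u = 25, v = -12.
Indeed 324·25 + 381·(-12) = 8100 − 4572 = 3528.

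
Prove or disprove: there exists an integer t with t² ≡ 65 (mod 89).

No, no such integer exists.

Apply Euler's criterion with the prime 89: 65 is a quadratic residue iff 65^44 ≡ 1 (mod 89), and a non-residue iff it is ≡ −1.
Squaring successively (mod 89): 65^2 = 4225 ≡ 42; 65^4 ≡ 42² = 1764 ≡ 73; 65^8 ≡ 73² = 5329 ≡ 78; 65^16 ≡ 78² = 6084 ≡ 32; 65^32 ≡ 32² = 1024 ≡ 45.
Since 44 = 32 + 8 + 4, 65^44 ≡ 45 · 78 · 73; multiplying out mod 89: 45·78 = 3510 ≡ 39, then 39·73 = 2847 ≡ 88. Thus 65^44 ≡ 88 ≡ −1 (mod 89).
The value −1 means 65 is a non-residue modulo 89, so t² ≡ 65 (mod 89) is impossible.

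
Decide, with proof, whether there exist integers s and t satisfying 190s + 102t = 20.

s = 35, t = -65

gcd(190, 102) = 2, and 2 divides 20, so integer solutions exist.
Dividing through by 2 reduces the equation to 95s + 51t = 10.
Euclidean algorithm: 95 = 1·51 + 44, 51 = 1·44 + 7, 44 = 6·7 + 2, 7 = 3·2 + 1, 2 = 2·1 + 0.
Unwinding: 1 = 7 − 3·2 = 7 − 3·(44 − 6·7) = −3·44 + 19·7 = −3·44 + 19·(51 − 1·44) = 19·51 − 22·44 = 19·51 − 22·(95 − 1·51) = −22·95 + 41·51, i.e. 95·(-22) + 51·41 = 1.
Multiplying through by 10: s = (-22)·10 = -220, t = 41·10 = 410 is a solution.
Shifting by a multiple of (51, −95) keeps it a solution: s = -220 + 5·51 = 35, t = 410 − 5·95 = -65.
Check: 190·35 + 102·(-65) = 6650 − 6630 = 20. ✓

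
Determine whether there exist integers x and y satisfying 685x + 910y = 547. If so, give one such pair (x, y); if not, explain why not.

gcd(685, 910) = 5, so every integer of the form 685x + 910y is a multiple of 5.
But 547 is not a multiple of 5 (it leaves remainder 2).
Hence no integers x, y satisfy the equation.

No such integers exist.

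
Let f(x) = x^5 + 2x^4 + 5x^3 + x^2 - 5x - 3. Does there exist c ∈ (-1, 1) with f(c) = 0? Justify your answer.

f(-1) = -1 and f(1) = 1, which have opposite signs.
Since f is a polynomial it is continuous on [-1, 1].
By the Intermediate Value Theorem, f takes the value 0 somewhere in the open interval.

Yes, f has a root in the interval.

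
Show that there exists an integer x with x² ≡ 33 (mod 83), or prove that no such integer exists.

Take x = 45. Then 45² = 2025 = 24·83 + 33, so 45² ≡ 33 (mod 83).

x = 45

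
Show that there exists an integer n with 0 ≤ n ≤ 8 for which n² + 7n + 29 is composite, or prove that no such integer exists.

The values for n = 0, 1, …, 8 are 29, 37, 47, 59, 73, 89, 107, 127, 149, and each of these is prime.
So no value in the range makes the expression composite.

There is no such integer n in that range.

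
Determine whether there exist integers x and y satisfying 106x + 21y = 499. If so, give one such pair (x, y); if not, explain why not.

x = 16, y = -57

106 and 21 are coprime, so 106x + 21y ranges over all of ℤ.
Run the Euclidean algorithm on 106 and 21: 106 = 5·21 + 1, 21 = 21·1 + 0.
Working back up the chain: 1 = 106 − 5·21. So 106·1 + 21·(-5) = 1.
Scaling by 499 gives the particular solution (x, y) = (499, -2495).
Shifting by a multiple of (21, −106) keeps it a solution: x = 499 − 23·21 = 16, y = -2495 + 23·106 = -57.
Indeed 106·16 + 21·(-57) = 1696 − 1197 = 499.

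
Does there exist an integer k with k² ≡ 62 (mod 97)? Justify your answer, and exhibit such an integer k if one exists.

k = 81

Take k = 81. Then 81² = 6561 = 67·97 + 62, so 81² ≡ 62 (mod 97).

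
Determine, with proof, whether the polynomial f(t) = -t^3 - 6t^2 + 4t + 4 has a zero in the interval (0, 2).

f(0) = 4 and f(2) = -20, which have opposite signs.
f is continuous everywhere (it is a polynomial), in particular on [0, 2].
By the Intermediate Value Theorem f must vanish at some point of (0, 2).

Yes, f has a root in the interval.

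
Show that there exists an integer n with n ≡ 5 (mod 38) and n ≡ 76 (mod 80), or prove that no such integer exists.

There is no such integer.

Reduce both congruences modulo 2, which divides 38 and 80: they say n ≡ 5 (mod 2) and n ≡ 76 (mod 2).
These are incompatible: 5 − 76 = -71 is not divisible by 2.
Therefore no such n exists.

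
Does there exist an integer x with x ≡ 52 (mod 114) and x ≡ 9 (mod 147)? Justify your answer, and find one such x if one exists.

No such integer exists.

Reduce both congruences modulo 3, which divides 114 and 147: they say x ≡ 52 (mod 3) and x ≡ 9 (mod 3).
However 52 ≡ 1 and 9 ≡ 0 (mod 3), and 1 ≠ 0.
Hence the system has no solution.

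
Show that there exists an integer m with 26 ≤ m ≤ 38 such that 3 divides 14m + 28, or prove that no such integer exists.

m = 28

For m = 26, 27 the values 392, 406 are not multiples of 3. Try m = 28: 14·28 + 28 = 420 = 140·3, which is divisible by 3.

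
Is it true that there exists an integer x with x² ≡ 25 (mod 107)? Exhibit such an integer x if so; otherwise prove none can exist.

x = 102

x = 102 works: 102² = 10404, and 10404 − 25 = 10379 = 97·107.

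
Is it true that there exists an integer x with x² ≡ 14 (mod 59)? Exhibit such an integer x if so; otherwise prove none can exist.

Apply Euler's criterion with the prime 59: 14 is a quadratic residue iff 14^29 ≡ 1 (mod 59), and a non-residue iff it is ≡ −1.
Squaring successively (mod 59): 14^2 = 196 ≡ 19; 14^4 ≡ 19² = 361 ≡ 7; 14^8 ≡ 7² = 49 ≡ 49; 14^16 ≡ 49² = 2401 ≡ 41.
Since 29 = 16 + 8 + 4 + 1, 14^29 ≡ 41 · 49 · 7 · 14; multiplying out mod 59: 41·49 = 2009 ≡ 3, then 3·7 = 21 ≡ 21, then 21·14 = 294 ≡ 58. Thus 14^29 ≡ 58 ≡ −1 (mod 59).
By Euler's criterion 14 is a quadratic non-residue mod 59: no x satisfies x² ≡ 14 (mod 59).

There is no such integer.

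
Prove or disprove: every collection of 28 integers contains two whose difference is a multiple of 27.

Each integer lies in one of the 27 residue classes modulo 27.
Since 28 > 27, two of the 28 integers must share a residue class by the pigeonhole principle; call them a and b.
Equal remainders mean a − b ≡ 0 (mod 27), so 27 divides their difference.

Yes, this is always true.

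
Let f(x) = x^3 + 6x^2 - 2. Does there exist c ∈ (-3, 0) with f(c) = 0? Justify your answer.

f(-3) = 25 and f(0) = -2, which have opposite signs.
f is continuous everywhere (it is a polynomial), in particular on [-3, 0].
By the Intermediate Value Theorem f must vanish at some point of (-3, 0).

Such a root exists.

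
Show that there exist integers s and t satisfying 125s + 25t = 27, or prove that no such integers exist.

gcd(125, 25) = 25, so every integer of the form 125s + 25t is a multiple of 25.
But 27 is not a multiple of 25 (it leaves remainder 2).
So the equation is unsolvable over ℤ.

No such integers exist.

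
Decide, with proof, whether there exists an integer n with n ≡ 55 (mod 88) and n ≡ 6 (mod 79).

The moduli 88 and 79 are coprime, so by the Chinese Remainder Theorem a unique solution modulo 6952 exists.
Write n = 55 + 88t and require 55 + 88t ≡ 6 (mod 79), i.e. 88t ≡ 30 (mod 79).
88 ≡ 9 (mod 79), so this reads 9t ≡ 30 (mod 79). To invert 9 modulo 79: 79 = 8·9 + 7, 9 = 1·7 + 2, 7 = 3·2 + 1, 2 = 2·1 + 0, and unwinding, 1 = 7 − 3·2 = 7 − 3·(9 − 1·7) = −3·9 + 4·7 = −3·9 + 4·(79 − 8·9) = 4·79 − 35·9. Thus 9⁻¹ ≡ -35 ≡ 44 (mod 79).
Multiplying by 44: t ≡ 44·30 = 1320 ≡ 56 (mod 79).
Taking t = 56 gives n = 55 + 88·56 = 4983.
Check: 4983 mod 88 = 55, 4983 mod 79 = 6. ✓

n = 4983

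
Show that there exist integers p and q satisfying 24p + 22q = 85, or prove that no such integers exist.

Both 24 and 22 are divisible by gcd(24, 22) = 2, hence so is any combination 24p + 22q.
However 85 leaves remainder 1 on division by 2.
Therefore 24p + 22q = 85 has no solution in integers.

No, no such integers exist.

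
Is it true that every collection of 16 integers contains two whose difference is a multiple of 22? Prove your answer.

No; for instance {38, 39, 40, 41, 42, 43, 44, 45, 46, 47, 48, 49, 50, 51, 52, 53} is a counterexample.

Try 16 consecutive integers, 38, 39, …, 53. Their remainders mod 22 are 16, 17, 18, 19, 20, 21, 0, 1, 2, 3, 4, 5, 6, 7, 8, 9 — pairwise different, as any 16 ≤ 22 consecutive integers have distinct residues.
No two share a residue, so no pair has difference divisible by 22; the claim fails for this set.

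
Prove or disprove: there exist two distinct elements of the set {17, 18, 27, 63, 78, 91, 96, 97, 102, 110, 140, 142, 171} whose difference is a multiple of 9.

Yes: 18 and 27.

18 mod 9 = 0 and 27 mod 9 = 0, so 27 − 18 = 9 = 1·9.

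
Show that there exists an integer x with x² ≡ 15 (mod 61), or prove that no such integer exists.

x = 25

Take x = 25. Then 25² = 625 = 10·61 + 15, so 25² ≡ 15 (mod 61).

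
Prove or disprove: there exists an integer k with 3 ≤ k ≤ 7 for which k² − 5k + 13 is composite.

k = 7

At k = 7: 7² − 5·7 + 13 = 27 = 3·9, which is composite.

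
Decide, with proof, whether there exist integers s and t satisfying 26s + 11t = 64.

s = 5, t = -6

Since gcd(26, 11) = 1, every integer is an integer combination of 26 and 11.
Dividing repeatedly: 26 = 2·11 + 4, 11 = 2·4 + 3, 4 = 1·3 + 1, 3 = 3·1 + 0.
Working back up the chain: 1 = 4 − 1·3 = 4 − (11 − 2·4) = −11 + 3·4 = −11 + 3·(26 − 2·11) = 3·26 − 7·11. So 26·3 + 11·(-7) = 1.
Multiplying through by 64: s = 3·64 = 192, t = (-7)·64 = -448 is a solution.
The general solution is s = 192 + 11k, t = -448 − 26k; taking k = -17 gives the smaller pair s = 5, t = -6.
Check: 26·5 + 11·(-6) = 130 − 66 = 64. ✓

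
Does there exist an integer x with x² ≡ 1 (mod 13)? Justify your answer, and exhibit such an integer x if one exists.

x = 1

Take x = 1. Then 1² = 1, and since 0 ≤ 1 < 13 this is already reduced: 1² ≡ 1 (mod 13).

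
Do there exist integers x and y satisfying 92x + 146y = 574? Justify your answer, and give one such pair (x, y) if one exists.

x = 11, y = -3

Since gcd(92, 146) = 2 and 574 = 2·287, Bézout's identity guarantees a solution.
Dividing through by 2 reduces the equation to 46x + 73y = 287.
Run the Euclidean algorithm on 73 and 46: 73 = 1·46 + 27, 46 = 1·27 + 19, 27 = 1·19 + 8, 19 = 2·8 + 3, 8 = 2·3 + 2, 3 = 1·2 + 1, 2 = 2·1 + 0.
Unwinding: 1 = 3 − 1·2 = 3 − (8 − 2·3) = −8 + 3·3 = −8 + 3·(19 − 2·8) = 3·19 − 7·8 = 3·19 − 7·(27 − 1·19) = −7·27 + 10·19 = −7·27 + 10·(46 − 1·27) = 10·46 − 17·27 = 10·46 − 17·(73 − 1·46) = −17·73 + 27·46, i.e. 46·27 + 73·(-17) = 1.
Times 287: 46·7749 + 73·(-4879) = 287, so (7749, -4879) solves it.
Subtracting 106·73 from x and adding 106·46 to y gives the tidier solution (11, -3).
Check: 92·11 + 146·(-3) = 1012 − 438 = 574. ✓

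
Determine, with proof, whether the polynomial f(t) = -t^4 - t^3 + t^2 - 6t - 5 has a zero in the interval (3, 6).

No.

f(3) = -122 and f(6) = -1517, both negative, so a sign-change argument is unavailable; we show f keeps this sign on the whole interval.
Shift to the endpoint 3: with t = 3 + u (0 < u < 3), one computes f(3 + u) = -u^4 - 13u^3 - 62u^2 - 135u - 122.
All 5 nonzero coefficients of this polynomial in u are negative; hence for u > 0 the value is a sum of negative terms (the constant -122 among them).
So f is strictly negative on (3, 6); no root exists in the interval.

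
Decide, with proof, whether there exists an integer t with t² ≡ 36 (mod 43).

t = 6

Take t = 6. Then 6² = 36, and since 0 ≤ 36 < 43 this is already reduced: 6² ≡ 36 (mod 43).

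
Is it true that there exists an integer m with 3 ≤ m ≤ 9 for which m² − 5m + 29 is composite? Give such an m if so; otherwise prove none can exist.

At m = 6: 6² − 5·6 + 29 = 35 = 5·7, which is composite.

m = 6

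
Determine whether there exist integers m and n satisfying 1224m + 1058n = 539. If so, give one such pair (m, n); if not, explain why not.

There are no such integers.

Any value of 1224m + 1058n is a multiple of gcd(1224, 1058) = 2.
But 539 is not a multiple of 2 (it leaves remainder 1).
Hence no integers m, n satisfy the equation.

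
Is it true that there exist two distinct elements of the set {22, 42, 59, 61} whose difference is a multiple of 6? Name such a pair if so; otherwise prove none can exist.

Residues mod 6: 22↦4, 42↦0, 59↦5, 61↦1.
These 4 residues are pairwise different, hence no difference of two elements is divisible by 6.

No such pair exists.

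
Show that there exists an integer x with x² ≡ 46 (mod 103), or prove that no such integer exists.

x = 47 works: 47² = 2209, and 2209 − 46 = 2163 = 21·103.

x = 47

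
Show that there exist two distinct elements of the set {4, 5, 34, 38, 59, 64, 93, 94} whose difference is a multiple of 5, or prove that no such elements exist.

4 and 34 are such a pair.

4 mod 5 = 4 and 34 mod 5 = 4, so 34 − 4 = 30 = 6·5.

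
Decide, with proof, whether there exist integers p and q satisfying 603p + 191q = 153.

603 and 191 are coprime, so 603p + 191q ranges over all of ℤ.
Euclidean algorithm: 603 = 3·191 + 30, 191 = 6·30 + 11, 30 = 2·11 + 8, 11 = 1·8 + 3, 8 = 2·3 + 2, 3 = 1·2 + 1, 2 = 2·1 + 0.
Working back up the chain: 1 = 3 − 1·2 = 3 − (8 − 2·3) = −8 + 3·3 = −8 + 3·(11 − 1·8) = 3·11 − 4·8 = 3·11 − 4·(30 − 2·11) = −4·30 + 11·11 = −4·30 + 11·(191 − 6·30) = 11·191 − 70·30 = 11·191 − 70·(603 − 3·191) = −70·603 + 221·191. So 603·(-70) + 191·221 = 1.
Multiplying through by 153: p = (-70)·153 = -10710, q = 221·153 = 33813 is a solution.
The general solution is p = -10710 + 191k, q = 33813 − 603k; taking k = 57 gives the smaller pair p = 177, q = -558.
Indeed 603·177 + 191·(-558) = 106731 − 106578 = 153.

p = 177, q = -558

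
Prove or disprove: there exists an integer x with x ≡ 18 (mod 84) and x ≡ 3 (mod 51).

gcd(84, 51) = 3. A simultaneous solution exists iff 18 ≡ 3 (mod 3); here 18 mod 3 = 0 = 3 mod 3, so it does.
Put x = 18 + 84t, so we need 84t ≡ 36 (mod 51), equivalently (divide by 3) 28t ≡ 12 (mod 17).
28 ≡ 11 (mod 17), so this reads 11t ≡ 12 (mod 17). Note 11·14 = 154 ≡ 1 (mod 17) (as 154 − 1 = 9·17), so 11⁻¹ ≡ 14.
Therefore t ≡ 14·12 = 168 ≡ 15 (mod 17).
Then x = 18 + 84·15 = 1278.
Verify: 1278 = 15·84 + 18 and 1278 = 25·51 + 3. ✓

x = 1278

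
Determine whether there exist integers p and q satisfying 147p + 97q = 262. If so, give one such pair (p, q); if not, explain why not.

Since gcd(147, 97) = 1, every integer is an integer combination of 147 and 97.
Run the Euclidean algorithm on 147 and 97: 147 = 1·97 + 50, 97 = 1·50 + 47, 50 = 1·47 + 3, 47 = 15·3 + 2, 3 = 1·2 + 1, 2 = 2·1 + 0.
Back-substituting, 1 = 3 − 1·2 = 3 − (47 − 15·3) = −47 + 16·3 = −47 + 16·(50 − 1·47) = 16·50 − 17·47 = 16·50 − 17·(97 − 1·50) = −17·97 + 33·50 = −17·97 + 33·(147 − 1·97) = 33·147 − 50·97; that is, 147·33 + 97·(-50) = 1.
Times 262: 147·8646 + 97·(-13100) = 262, so (8646, -13100) solves it.
Subtracting 89·97 from p and adding 89·147 to q gives the tidier solution (13, -17).
Indeed 147·13 + 97·(-17) = 1911 − 1649 = 262.

p = 13, q = -17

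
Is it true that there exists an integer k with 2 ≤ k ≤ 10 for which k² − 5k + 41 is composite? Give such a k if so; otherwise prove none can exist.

At k = 9: 9² − 5·9 + 41 = 77 = 7·11, which is composite.

k = 9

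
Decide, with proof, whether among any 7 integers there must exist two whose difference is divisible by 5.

True.

There are exactly 5 possible remainders on division by 5.
Since 7 > 5, two of the 7 integers must share a residue class by the pigeonhole principle; call them a and b.
Their difference a − b is then a multiple of 5.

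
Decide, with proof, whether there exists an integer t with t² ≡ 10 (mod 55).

There is no such integer.

Since 11 ∣ 55, a solution of t² ≡ 10 (mod 55) would also satisfy t² ≡ 10 (mod 11).
Squares mod 11 repeat after t = 5 (as (−t)² = t²); for t = 0..5 they are 0, 1, 4, 9, 5, 3.
So the quadratic residues mod 11 are {0, 1, 3, 4, 5, 9}, and 10 is not among them.
Therefore t² ≡ 10 (mod 55) has no solution.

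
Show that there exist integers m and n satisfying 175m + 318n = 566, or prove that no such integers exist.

m = 254, n = -138

175 and 318 are coprime, so 175m + 318n ranges over all of ℤ.
Euclidean algorithm: 318 = 1·175 + 143, 175 = 1·143 + 32, 143 = 4·32 + 15, 32 = 2·15 + 2, 15 = 7·2 + 1, 2 = 2·1 + 0.
Unwinding: 1 = 15 − 7·2 = 15 − 7·(32 − 2·15) = −7·32 + 15·15 = −7·32 + 15·(143 − 4·32) = 15·143 − 67·32 = 15·143 − 67·(175 − 1·143) = −67·175 + 82·143 = −67·175 + 82·(318 − 1·175) = 82·318 − 149·175, i.e. 175·(-149) + 318·82 = 1.
Times 566: 175·(-84334) + 318·46412 = 566, so (-84334, 46412) solves it.
The general solution is m = -84334 + 318k, n = 46412 − 175k; taking k = 266 gives the smaller pair m = 254, n = -138.
Indeed 175·254 + 318·(-138) = 44450 − 43884 = 566.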